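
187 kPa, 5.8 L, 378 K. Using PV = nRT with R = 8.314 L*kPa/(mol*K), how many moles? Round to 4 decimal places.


PV = nRT, solve for n = PV / (RT).
PV = 187 * 5.8 = 1084.6
RT = 8.314 * 378 = 3142.692
n = 1084.6 / 3142.692
n = 0.34511813 mol, rounded to 4 dp:

0.3451 mol


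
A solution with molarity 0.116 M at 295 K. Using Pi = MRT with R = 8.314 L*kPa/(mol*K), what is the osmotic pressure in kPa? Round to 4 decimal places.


Osmotic pressure (van't Hoff): Pi = M*R*T.
RT = 8.314 * 295 = 2452.63
Pi = 0.116 * 2452.63
Pi = 284.50508 kPa, rounded to 4 dp:

284.5051 kPa


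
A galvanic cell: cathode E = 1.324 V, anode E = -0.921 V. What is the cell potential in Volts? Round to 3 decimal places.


Standard cell potential: E_cell = E_cathode - E_anode.
E_cell = 1.324 - (-0.921)
E_cell = 2.245 V, rounded to 3 dp:

2.245 V


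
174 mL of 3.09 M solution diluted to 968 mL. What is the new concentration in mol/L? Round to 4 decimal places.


Dilution: M1*V1 = M2*V2, solve for M2.
M2 = M1*V1 / V2
M2 = 3.09 * 174 / 968
M2 = 537.66 / 968
M2 = 0.55543388 mol/L, rounded to 4 dp:

0.5554 mol/L


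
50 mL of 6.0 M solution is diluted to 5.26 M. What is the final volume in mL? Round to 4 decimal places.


Dilution: M1*V1 = M2*V2, solve for V2.
V2 = M1*V1 / M2
V2 = 6.0 * 50 / 5.26
V2 = 300.0 / 5.26
V2 = 57.03422053 mL, rounded to 4 dp:

57.0342 mL


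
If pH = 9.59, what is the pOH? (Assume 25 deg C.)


At 25 deg C, pH + pOH = 14.
pOH = 14 - pH = 14 - 9.59
pOH = 4.41:

4.41


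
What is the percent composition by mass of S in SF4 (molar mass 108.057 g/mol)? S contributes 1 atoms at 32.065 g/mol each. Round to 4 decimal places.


pct = 100 * (n_elem * M_elem) / M_total
mass_contribution = 1 * 32.065 = 32.065 g/mol
pct = 100 * 32.065 / 108.057
pct = 29.67415346 %, rounded to 4 dp:

29.6742 %


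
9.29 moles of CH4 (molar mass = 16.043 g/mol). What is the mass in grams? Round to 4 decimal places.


mass = n * M
mass = 9.29 * 16.043
mass = 149.03947 g, rounded to 4 dp:

149.0395 g


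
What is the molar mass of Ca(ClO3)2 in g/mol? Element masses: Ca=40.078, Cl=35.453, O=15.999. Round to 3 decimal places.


M = sum(count * atomic_mass) over atoms.
M = 1*40.078 + 2*35.453 + 6*15.999
M = 40.078 + 70.906 + 95.994
M = 206.978 g/mol, rounded to 3 dp:

206.978 g/mol


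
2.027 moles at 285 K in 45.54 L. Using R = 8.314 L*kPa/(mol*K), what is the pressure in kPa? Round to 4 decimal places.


PV = nRT, solve for P = nRT / V.
nRT = 2.027 * 8.314 * 285 = 4802.9562
P = 4802.9562 / 45.54
P = 105.46675889 kPa, rounded to 4 dp:

105.4668 kPa


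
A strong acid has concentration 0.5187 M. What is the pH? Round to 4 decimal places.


A strong acid dissociates completely, so [H+] equals the given concentration.
pH = -log10([H+]) = -log10(0.5187)
pH = 0.28508375, rounded to 4 dp:

0.2851


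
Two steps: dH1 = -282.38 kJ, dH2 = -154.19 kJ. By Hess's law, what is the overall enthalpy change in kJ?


Hess's law: enthalpy is a state function, so add the step enthalpies.
dH_total = dH1 + dH2 = -282.38 + (-154.19)
dH_total = -436.57 kJ:

-436.57 kJ


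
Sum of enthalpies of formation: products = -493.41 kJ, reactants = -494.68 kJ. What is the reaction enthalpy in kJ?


dH_rxn = sum(dH_f products) - sum(dH_f reactants)
dH_rxn = -493.41 - (-494.68)
dH_rxn = 1.27 kJ:

1.27 kJ


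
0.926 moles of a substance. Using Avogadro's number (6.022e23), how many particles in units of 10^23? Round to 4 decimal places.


N = n * NA, then divide by 1e23 for the requested units.
N / 1e23 = n * 6.022
N / 1e23 = 0.926 * 6.022
N / 1e23 = 5.576372, rounded to 4 dp:

5.5764


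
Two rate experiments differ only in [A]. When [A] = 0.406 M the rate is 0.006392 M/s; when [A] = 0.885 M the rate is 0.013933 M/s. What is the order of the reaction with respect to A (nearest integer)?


Rate is proportional to [A]^n, so rate2/rate1 = ([A]2/[A]1)^n. Take logs to solve for n.
rate2/rate1 = 0.013933 / 0.006392 = 2.1798
[A]2/[A]1 = 0.885 / 0.406 = 2.1798
n = ln(2.1798) / ln(2.1798) = 1.0
Nearest integer order:

1


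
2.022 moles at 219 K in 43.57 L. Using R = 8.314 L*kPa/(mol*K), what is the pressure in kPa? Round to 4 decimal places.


PV = nRT, solve for P = nRT / V.
nRT = 2.022 * 8.314 * 219 = 3681.5889
P = 3681.5889 / 43.57
P = 84.49825339 kPa, rounded to 4 dp:

84.4983 kPa


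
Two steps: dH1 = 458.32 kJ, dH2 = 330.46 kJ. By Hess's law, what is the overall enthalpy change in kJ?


Hess's law: enthalpy is a state function, so add the step enthalpies.
dH_total = dH1 + dH2 = 458.32 + (330.46)
dH_total = 788.78 kJ:

788.78 kJ


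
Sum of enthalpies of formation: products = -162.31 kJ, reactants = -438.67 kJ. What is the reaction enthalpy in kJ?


dH_rxn = sum(dH_f products) - sum(dH_f reactants)
dH_rxn = -162.31 - (-438.67)
dH_rxn = 276.36 kJ:

276.36 kJ


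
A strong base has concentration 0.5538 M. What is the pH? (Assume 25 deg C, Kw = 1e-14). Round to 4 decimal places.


A strong base dissociates completely, so [OH-] equals the given concentration.
pOH = -log10([OH-]) = -log10(0.5538) = 0.256647
pH = 14 - pOH = 14 - 0.256647
pH = 13.743353, rounded to 4 dp:

13.7434


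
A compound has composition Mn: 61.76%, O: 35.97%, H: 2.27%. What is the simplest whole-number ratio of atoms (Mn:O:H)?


Assume 100 g of compound, divide each mass% by atomic mass to get moles, then normalize by the smallest to get a raw atom ratio.
Moles per 100 g: Mn: 61.76/54.938 = 1.1242, O: 35.97/15.999 = 2.2483, H: 2.27/1.008 = 2.252
Raw ratio (divide by min = 1.1242): Mn: 1.0, O: 2.0, H: 2.003
Multiply by 1 to clear fractions: Mn: 1.0 ~= 1, O: 2.0 ~= 2, H: 2.003 ~= 2
Reduce by GCD to get the simplest whole-number ratio:

1:2:2


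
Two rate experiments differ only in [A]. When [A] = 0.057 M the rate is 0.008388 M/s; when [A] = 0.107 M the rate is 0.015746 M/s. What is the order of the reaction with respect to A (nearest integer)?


Rate is proportional to [A]^n, so rate2/rate1 = ([A]2/[A]1)^n. Take logs to solve for n.
rate2/rate1 = 0.015746 / 0.008388 = 1.8772
[A]2/[A]1 = 0.107 / 0.057 = 1.8772
n = ln(1.8772) / ln(1.8772) = 1.0
Nearest integer order:

1


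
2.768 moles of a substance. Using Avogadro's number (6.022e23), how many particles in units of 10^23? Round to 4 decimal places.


N = n * NA, then divide by 1e23 for the requested units.
N / 1e23 = n * 6.022
N / 1e23 = 2.768 * 6.022
N / 1e23 = 16.668896, rounded to 4 dp:

16.6689


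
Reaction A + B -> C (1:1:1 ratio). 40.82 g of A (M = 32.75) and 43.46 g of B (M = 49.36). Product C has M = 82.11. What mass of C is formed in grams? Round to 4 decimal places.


Find moles of each reactant; the smaller value is the limiting reagent in a 1:1:1 reaction, so moles_C equals moles of the limiter.
n_A = mass_A / M_A = 40.82 / 32.75 = 1.246412 mol
n_B = mass_B / M_B = 43.46 / 49.36 = 0.88047 mol
Limiting reagent: B (smaller), n_limiting = 0.88047 mol
mass_C = n_limiting * M_C = 0.88047 * 82.11
mass_C = 72.2953917 g, rounded to 4 dp:

72.2954 g


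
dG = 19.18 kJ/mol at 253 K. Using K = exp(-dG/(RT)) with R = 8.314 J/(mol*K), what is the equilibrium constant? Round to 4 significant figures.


dG is in kJ/mol; multiply by 1000 to match R in J/(mol*K).
RT = 8.314 * 253 = 2103.442 J/mol
exponent = -dG*1000 / (RT) = -(19.18*1000) / 2103.442 = -9.11838786
K = exp(-9.11838786)
K = 0.00010963128, rounded to 4 significant figures:

0.0001096


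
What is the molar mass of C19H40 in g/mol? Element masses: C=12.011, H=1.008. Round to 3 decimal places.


M = sum(count * atomic_mass) over atoms.
M = 19*12.011 + 40*1.008
M = 228.209 + 40.32
M = 268.529 g/mol, rounded to 3 dp:

268.529 g/mol


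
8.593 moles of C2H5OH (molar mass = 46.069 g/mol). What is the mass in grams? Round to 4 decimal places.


mass = n * M
mass = 8.593 * 46.069
mass = 395.870917 g, rounded to 4 dp:

395.8709 g


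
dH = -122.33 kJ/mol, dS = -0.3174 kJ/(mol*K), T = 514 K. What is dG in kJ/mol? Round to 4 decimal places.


Gibbs: dG = dH - T*dS (consistent units, dS already in kJ/(mol*K)).
T*dS = 514 * -0.3174 = -163.1436
dG = -122.33 - (-163.1436)
dG = 40.8136 kJ/mol, rounded to 4 dp:

40.8136 kJ/mol


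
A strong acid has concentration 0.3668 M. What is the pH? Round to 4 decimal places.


A strong acid dissociates completely, so [H+] equals the given concentration.
pH = -log10([H+]) = -log10(0.3668)
pH = 0.43557067, rounded to 4 dp:

0.4356


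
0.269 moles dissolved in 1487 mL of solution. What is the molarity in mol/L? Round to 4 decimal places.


Convert volume to liters: V_L = V_mL / 1000.
V_L = 1487 / 1000 = 1.487 L
M = n / V_L = 0.269 / 1.487
M = 0.18090114 mol/L, rounded to 4 dp:

0.1809 mol/L


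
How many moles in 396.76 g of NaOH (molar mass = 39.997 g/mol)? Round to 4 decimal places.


n = mass / M
n = 396.76 / 39.997
n = 9.91974398 mol, rounded to 4 dp:

9.9197 mol


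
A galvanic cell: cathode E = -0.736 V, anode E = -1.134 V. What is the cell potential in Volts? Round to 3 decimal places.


Standard cell potential: E_cell = E_cathode - E_anode.
E_cell = -0.736 - (-1.134)
E_cell = 0.398 V, rounded to 3 dp:

0.398 V


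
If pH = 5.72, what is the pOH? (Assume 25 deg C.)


At 25 deg C, pH + pOH = 14.
pOH = 14 - pH = 14 - 5.72
pOH = 8.28:

8.28


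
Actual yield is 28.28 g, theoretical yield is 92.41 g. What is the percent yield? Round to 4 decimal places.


% yield = 100 * actual / theoretical
% yield = 100 * 28.28 / 92.41
% yield = 30.60274862 %, rounded to 4 dp:

30.6027 %


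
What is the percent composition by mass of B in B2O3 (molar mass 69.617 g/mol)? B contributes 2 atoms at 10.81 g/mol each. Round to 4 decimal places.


pct = 100 * (n_elem * M_elem) / M_total
mass_contribution = 2 * 10.81 = 21.62 g/mol
pct = 100 * 21.62 / 69.617
pct = 31.05563296 %, rounded to 4 dp:

31.0556 %


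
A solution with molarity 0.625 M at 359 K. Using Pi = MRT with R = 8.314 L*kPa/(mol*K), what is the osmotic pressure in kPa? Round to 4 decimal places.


Osmotic pressure (van't Hoff): Pi = M*R*T.
RT = 8.314 * 359 = 2984.726
Pi = 0.625 * 2984.726
Pi = 1865.45375 kPa, rounded to 4 dp:

1865.4538 kPa


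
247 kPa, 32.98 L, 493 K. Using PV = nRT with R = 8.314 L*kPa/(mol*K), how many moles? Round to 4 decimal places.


PV = nRT, solve for n = PV / (RT).
PV = 247 * 32.98 = 8146.06
RT = 8.314 * 493 = 4098.802
n = 8146.06 / 4098.802
n = 1.98742462 mol, rounded to 4 dp:

1.9874 mol


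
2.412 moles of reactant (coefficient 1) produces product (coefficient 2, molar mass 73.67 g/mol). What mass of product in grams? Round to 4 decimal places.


Use the coefficient ratio to convert reactant moles to product moles, then multiply by the product's molar mass.
moles_P = moles_R * (coeff_P / coeff_R) = 2.412 * (2/1) = 4.824
mass_P = moles_P * M_P = 4.824 * 73.67
mass_P = 355.38408 g, rounded to 4 dp:

355.3841 g


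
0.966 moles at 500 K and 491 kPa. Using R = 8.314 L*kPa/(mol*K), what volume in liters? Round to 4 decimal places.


PV = nRT, solve for V = nRT / P.
nRT = 0.966 * 8.314 * 500 = 4015.662
V = 4015.662 / 491
V = 8.17853768 L, rounded to 4 dp:

8.1785 L


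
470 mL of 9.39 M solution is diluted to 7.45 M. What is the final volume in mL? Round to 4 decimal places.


Dilution: M1*V1 = M2*V2, solve for V2.
V2 = M1*V1 / M2
V2 = 9.39 * 470 / 7.45
V2 = 4413.3 / 7.45
V2 = 592.38926174 mL, rounded to 4 dp:

592.3893 mL


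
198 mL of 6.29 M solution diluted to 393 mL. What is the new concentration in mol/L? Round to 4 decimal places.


Dilution: M1*V1 = M2*V2, solve for M2.
M2 = M1*V1 / V2
M2 = 6.29 * 198 / 393
M2 = 1245.42 / 393
M2 = 3.16900763 mol/L, rounded to 4 dp:

3.1690 mol/L


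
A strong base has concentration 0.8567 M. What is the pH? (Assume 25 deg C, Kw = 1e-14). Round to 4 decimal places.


A strong base dissociates completely, so [OH-] equals the given concentration.
pOH = -log10([OH-]) = -log10(0.8567) = 0.067171
pH = 14 - pOH = 14 - 0.067171
pH = 13.932829, rounded to 4 dp:

13.9328


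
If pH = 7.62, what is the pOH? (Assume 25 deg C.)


At 25 deg C, pH + pOH = 14.
pOH = 14 - pH = 14 - 7.62
pOH = 6.38:

6.38


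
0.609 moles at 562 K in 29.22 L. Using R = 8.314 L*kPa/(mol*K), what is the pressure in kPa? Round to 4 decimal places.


PV = nRT, solve for P = nRT / V.
nRT = 0.609 * 8.314 * 562 = 2845.533
P = 2845.533 / 29.22
P = 97.38305955 kPa, rounded to 4 dp:

97.3831 kPa


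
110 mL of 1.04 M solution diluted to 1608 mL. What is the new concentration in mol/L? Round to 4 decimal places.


Dilution: M1*V1 = M2*V2, solve for M2.
M2 = M1*V1 / V2
M2 = 1.04 * 110 / 1608
M2 = 114.4 / 1608
M2 = 0.07114428 mol/L, rounded to 4 dp:

0.0711 mol/L


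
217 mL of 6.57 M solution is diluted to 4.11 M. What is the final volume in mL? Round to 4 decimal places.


Dilution: M1*V1 = M2*V2, solve for V2.
V2 = M1*V1 / M2
V2 = 6.57 * 217 / 4.11
V2 = 1425.69 / 4.11
V2 = 346.88321168 mL, rounded to 4 dp:

346.8832 mL


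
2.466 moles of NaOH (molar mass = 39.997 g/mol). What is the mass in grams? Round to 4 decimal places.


mass = n * M
mass = 2.466 * 39.997
mass = 98.632602 g, rounded to 4 dp:

98.6326 g


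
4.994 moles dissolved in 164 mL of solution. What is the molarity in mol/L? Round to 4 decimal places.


Convert volume to liters: V_L = V_mL / 1000.
V_L = 164 / 1000 = 0.164 L
M = n / V_L = 4.994 / 0.164
M = 30.45121951 mol/L, rounded to 4 dp:

30.4512 mol/L


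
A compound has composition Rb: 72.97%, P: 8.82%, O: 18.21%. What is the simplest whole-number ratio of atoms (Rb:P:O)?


Assume 100 g of compound, divide each mass% by atomic mass to get moles, then normalize by the smallest to get a raw atom ratio.
Moles per 100 g: Rb: 72.97/85.468 = 0.8538, P: 8.82/30.974 = 0.2848, O: 18.21/15.999 = 1.1382
Raw ratio (divide by min = 0.2848): Rb: 2.998, P: 1.0, O: 3.997
Multiply by 1 to clear fractions: Rb: 2.998 ~= 3, P: 1.0 ~= 1, O: 3.997 ~= 4
Reduce by GCD to get the simplest whole-number ratio:

3:1:4


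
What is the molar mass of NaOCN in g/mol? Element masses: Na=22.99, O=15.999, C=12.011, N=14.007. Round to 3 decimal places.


M = sum(count * atomic_mass) over atoms.
M = 1*22.99 + 1*15.999 + 1*12.011 + 1*14.007
M = 22.99 + 15.999 + 12.011 + 14.007
M = 65.007 g/mol, rounded to 3 dp:

65.007 g/mol


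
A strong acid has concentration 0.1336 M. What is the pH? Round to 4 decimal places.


A strong acid dissociates completely, so [H+] equals the given concentration.
pH = -log10([H+]) = -log10(0.1336)
pH = 0.87419354, rounded to 4 dp:

0.8742


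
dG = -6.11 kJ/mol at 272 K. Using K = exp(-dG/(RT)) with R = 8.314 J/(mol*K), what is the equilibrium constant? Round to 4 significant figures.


dG is in kJ/mol; multiply by 1000 to match R in J/(mol*K).
RT = 8.314 * 272 = 2261.408 J/mol
exponent = -dG*1000 / (RT) = -(-6.11*1000) / 2261.408 = 2.70185654
K = exp(2.70185654)
K = 14.907382, rounded to 4 significant figures:

14.91


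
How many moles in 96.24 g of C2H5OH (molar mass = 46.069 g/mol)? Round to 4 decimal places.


n = mass / M
n = 96.24 / 46.069
n = 2.08904035 mol, rounded to 4 dp:

2.0890 mol


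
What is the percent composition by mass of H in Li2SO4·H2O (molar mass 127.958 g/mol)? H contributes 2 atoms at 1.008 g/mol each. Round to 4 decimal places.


pct = 100 * (n_elem * M_elem) / M_total
mass_contribution = 2 * 1.008 = 2.016 g/mol
pct = 100 * 2.016 / 127.958
pct = 1.57551697 %, rounded to 4 dp:

1.5755 %


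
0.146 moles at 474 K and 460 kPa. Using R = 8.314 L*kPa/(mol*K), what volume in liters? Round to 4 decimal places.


PV = nRT, solve for V = nRT / P.
nRT = 0.146 * 8.314 * 474 = 575.3621
V = 575.3621 / 460
V = 1.25078717 L, rounded to 4 dp:

1.2508 L


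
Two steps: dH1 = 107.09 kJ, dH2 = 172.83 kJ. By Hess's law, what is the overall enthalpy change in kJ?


Hess's law: enthalpy is a state function, so add the step enthalpies.
dH_total = dH1 + dH2 = 107.09 + (172.83)
dH_total = 279.92 kJ:

279.92 kJ


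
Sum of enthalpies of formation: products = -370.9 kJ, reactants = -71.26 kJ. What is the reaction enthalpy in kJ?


dH_rxn = sum(dH_f products) - sum(dH_f reactants)
dH_rxn = -370.9 - (-71.26)
dH_rxn = -299.64 kJ:

-299.64 kJ


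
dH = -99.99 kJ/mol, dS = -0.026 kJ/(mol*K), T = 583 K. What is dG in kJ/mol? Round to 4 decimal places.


Gibbs: dG = dH - T*dS (consistent units, dS already in kJ/(mol*K)).
T*dS = 583 * -0.026 = -15.158
dG = -99.99 - (-15.158)
dG = -84.832 kJ/mol, rounded to 4 dp:

-84.8320 kJ/mol


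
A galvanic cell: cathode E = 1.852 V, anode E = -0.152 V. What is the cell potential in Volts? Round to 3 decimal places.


Standard cell potential: E_cell = E_cathode - E_anode.
E_cell = 1.852 - (-0.152)
E_cell = 2.004 V, rounded to 3 dp:

2.004 V


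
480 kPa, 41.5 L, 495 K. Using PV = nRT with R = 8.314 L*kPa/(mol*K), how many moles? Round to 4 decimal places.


PV = nRT, solve for n = PV / (RT).
PV = 480 * 41.5 = 19920.0
RT = 8.314 * 495 = 4115.43
n = 19920.0 / 4115.43
n = 4.84032045 mol, rounded to 4 dp:

4.8403 mol


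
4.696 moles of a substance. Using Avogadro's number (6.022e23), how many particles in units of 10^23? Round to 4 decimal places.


N = n * NA, then divide by 1e23 for the requested units.
N / 1e23 = n * 6.022
N / 1e23 = 4.696 * 6.022
N / 1e23 = 28.279312, rounded to 4 dp:

28.2793


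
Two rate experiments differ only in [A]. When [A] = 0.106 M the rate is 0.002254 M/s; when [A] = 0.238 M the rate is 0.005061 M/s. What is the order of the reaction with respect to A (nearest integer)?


Rate is proportional to [A]^n, so rate2/rate1 = ([A]2/[A]1)^n. Take logs to solve for n.
rate2/rate1 = 0.005061 / 0.002254 = 2.2453
[A]2/[A]1 = 0.238 / 0.106 = 2.2453
n = ln(2.2453) / ln(2.2453) = 1.0
Nearest integer order:

1


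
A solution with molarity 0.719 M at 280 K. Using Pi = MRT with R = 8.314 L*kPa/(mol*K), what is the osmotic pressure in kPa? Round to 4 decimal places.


Osmotic pressure (van't Hoff): Pi = M*R*T.
RT = 8.314 * 280 = 2327.92
Pi = 0.719 * 2327.92
Pi = 1673.77448 kPa, rounded to 4 dp:

1673.7745 kPa


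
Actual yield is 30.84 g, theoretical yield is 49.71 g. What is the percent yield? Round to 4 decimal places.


% yield = 100 * actual / theoretical
% yield = 100 * 30.84 / 49.71
% yield = 62.03983102 %, rounded to 4 dp:

62.0398 %


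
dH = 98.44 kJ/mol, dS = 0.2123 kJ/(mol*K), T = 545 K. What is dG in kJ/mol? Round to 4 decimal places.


Gibbs: dG = dH - T*dS (consistent units, dS already in kJ/(mol*K)).
T*dS = 545 * 0.2123 = 115.7035
dG = 98.44 - (115.7035)
dG = -17.2635 kJ/mol, rounded to 4 dp:

-17.2635 kJ/mol


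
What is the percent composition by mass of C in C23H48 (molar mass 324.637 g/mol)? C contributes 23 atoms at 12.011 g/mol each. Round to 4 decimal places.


pct = 100 * (n_elem * M_elem) / M_total
mass_contribution = 23 * 12.011 = 276.253 g/mol
pct = 100 * 276.253 / 324.637
pct = 85.09596873 %, rounded to 4 dp:

85.0960 %


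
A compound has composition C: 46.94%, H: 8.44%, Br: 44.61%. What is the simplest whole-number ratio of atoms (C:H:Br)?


Assume 100 g of compound, divide each mass% by atomic mass to get moles, then normalize by the smallest to get a raw atom ratio.
Moles per 100 g: C: 46.94/12.011 = 3.9081, H: 8.44/1.008 = 8.373, Br: 44.61/79.904 = 0.5583
Raw ratio (divide by min = 0.5583): C: 7.0, H: 14.997, Br: 1.0
Multiply by 1 to clear fractions: C: 7.0 ~= 7, H: 14.997 ~= 15, Br: 1.0 ~= 1
Reduce by GCD to get the simplest whole-number ratio:

7:15:1


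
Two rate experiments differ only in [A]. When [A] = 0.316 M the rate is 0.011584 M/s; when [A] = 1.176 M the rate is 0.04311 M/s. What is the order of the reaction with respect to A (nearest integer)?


Rate is proportional to [A]^n, so rate2/rate1 = ([A]2/[A]1)^n. Take logs to solve for n.
rate2/rate1 = 0.04311 / 0.011584 = 3.7215
[A]2/[A]1 = 1.176 / 0.316 = 3.7215
n = ln(3.7215) / ln(3.7215) = 1.0
Nearest integer order:

1


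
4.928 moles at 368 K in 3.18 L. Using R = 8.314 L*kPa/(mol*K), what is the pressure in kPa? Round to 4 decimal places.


PV = nRT, solve for P = nRT / V.
nRT = 4.928 * 8.314 * 368 = 15077.4723
P = 15077.4723 / 3.18
P = 4741.34349057 kPa, rounded to 4 dp:

4741.3435 kPa


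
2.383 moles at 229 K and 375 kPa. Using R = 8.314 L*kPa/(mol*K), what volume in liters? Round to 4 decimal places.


PV = nRT, solve for V = nRT / P.
nRT = 2.383 * 8.314 * 229 = 4537.008
V = 4537.008 / 375
V = 12.098688 L, rounded to 4 dp:

12.0987 L


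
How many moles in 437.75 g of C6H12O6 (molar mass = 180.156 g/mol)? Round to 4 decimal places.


n = mass / M
n = 437.75 / 180.156
n = 2.42983858 mol, rounded to 4 dp:

2.4298 mol


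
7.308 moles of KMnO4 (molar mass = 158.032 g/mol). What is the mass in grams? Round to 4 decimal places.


mass = n * M
mass = 7.308 * 158.032
mass = 1154.897856 g, rounded to 4 dp:

1154.8979 g


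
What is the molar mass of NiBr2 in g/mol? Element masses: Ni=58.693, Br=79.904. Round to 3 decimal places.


M = sum(count * atomic_mass) over atoms.
M = 1*58.693 + 2*79.904
M = 58.693 + 159.808
M = 218.501 g/mol, rounded to 3 dp:

218.501 g/mol


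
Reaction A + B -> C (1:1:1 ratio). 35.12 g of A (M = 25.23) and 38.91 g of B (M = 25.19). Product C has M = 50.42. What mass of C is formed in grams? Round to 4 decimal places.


Find moles of each reactant; the smaller value is the limiting reagent in a 1:1:1 reaction, so moles_C equals moles of the limiter.
n_A = mass_A / M_A = 35.12 / 25.23 = 1.391994 mol
n_B = mass_B / M_B = 38.91 / 25.19 = 1.544661 mol
Limiting reagent: A (smaller), n_limiting = 1.391994 mol
mass_C = n_limiting * M_C = 1.391994 * 50.42
mass_C = 70.18433748 g, rounded to 4 dp:

70.1843 g


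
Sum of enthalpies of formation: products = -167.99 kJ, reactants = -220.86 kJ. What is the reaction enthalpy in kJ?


dH_rxn = sum(dH_f products) - sum(dH_f reactants)
dH_rxn = -167.99 - (-220.86)
dH_rxn = 52.87 kJ:

52.87 kJ


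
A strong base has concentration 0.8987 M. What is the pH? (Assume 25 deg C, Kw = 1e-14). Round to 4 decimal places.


A strong base dissociates completely, so [OH-] equals the given concentration.
pOH = -log10([OH-]) = -log10(0.8987) = 0.046385
pH = 14 - pOH = 14 - 0.046385
pH = 13.953615, rounded to 4 dp:

13.9536


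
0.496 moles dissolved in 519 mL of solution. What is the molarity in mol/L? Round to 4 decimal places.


Convert volume to liters: V_L = V_mL / 1000.
V_L = 519 / 1000 = 0.519 L
M = n / V_L = 0.496 / 0.519
M = 0.95568401 mol/L, rounded to 4 dp:

0.9557 mol/L


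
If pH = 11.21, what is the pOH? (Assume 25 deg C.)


At 25 deg C, pH + pOH = 14.
pOH = 14 - pH = 14 - 11.21
pOH = 2.79:

2.79


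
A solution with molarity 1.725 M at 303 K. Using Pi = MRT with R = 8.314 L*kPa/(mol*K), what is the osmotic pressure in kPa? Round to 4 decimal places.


Osmotic pressure (van't Hoff): Pi = M*R*T.
RT = 8.314 * 303 = 2519.142
Pi = 1.725 * 2519.142
Pi = 4345.51995 kPa, rounded to 4 dp:

4345.5200 kPa


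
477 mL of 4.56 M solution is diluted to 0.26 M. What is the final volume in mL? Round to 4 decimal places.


Dilution: M1*V1 = M2*V2, solve for V2.
V2 = M1*V1 / M2
V2 = 4.56 * 477 / 0.26
V2 = 2175.12 / 0.26
V2 = 8365.84615385 mL, rounded to 4 dp:

8365.8462 mL


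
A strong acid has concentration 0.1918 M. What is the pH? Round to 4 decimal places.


A strong acid dissociates completely, so [H+] equals the given concentration.
pH = -log10([H+]) = -log10(0.1918)
pH = 0.7171514, rounded to 4 dp:

0.7172


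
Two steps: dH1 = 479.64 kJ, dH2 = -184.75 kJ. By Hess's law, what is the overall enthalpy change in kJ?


Hess's law: enthalpy is a state function, so add the step enthalpies.
dH_total = dH1 + dH2 = 479.64 + (-184.75)
dH_total = 294.89 kJ:

294.89 kJ


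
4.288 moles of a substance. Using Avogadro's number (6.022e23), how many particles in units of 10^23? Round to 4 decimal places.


N = n * NA, then divide by 1e23 for the requested units.
N / 1e23 = n * 6.022
N / 1e23 = 4.288 * 6.022
N / 1e23 = 25.822336, rounded to 4 dp:

25.8223


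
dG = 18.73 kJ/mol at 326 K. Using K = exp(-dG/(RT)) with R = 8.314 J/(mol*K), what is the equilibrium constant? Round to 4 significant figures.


dG is in kJ/mol; multiply by 1000 to match R in J/(mol*K).
RT = 8.314 * 326 = 2710.364 J/mol
exponent = -dG*1000 / (RT) = -(18.73*1000) / 2710.364 = -6.91051091
K = exp(-6.91051091)
K = 0.00099724816, rounded to 4 significant figures:

0.0009972


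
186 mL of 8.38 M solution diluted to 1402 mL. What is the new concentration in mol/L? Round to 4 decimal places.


Dilution: M1*V1 = M2*V2, solve for M2.
M2 = M1*V1 / V2
M2 = 8.38 * 186 / 1402
M2 = 1558.68 / 1402
M2 = 1.11175464 mol/L, rounded to 4 dp:

1.1118 mol/L


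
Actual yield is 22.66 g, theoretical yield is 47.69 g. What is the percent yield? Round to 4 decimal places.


% yield = 100 * actual / theoretical
% yield = 100 * 22.66 / 47.69
% yield = 47.51520235 %, rounded to 4 dp:

47.5152 %


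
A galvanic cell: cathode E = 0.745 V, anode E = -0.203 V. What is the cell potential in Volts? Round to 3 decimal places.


Standard cell potential: E_cell = E_cathode - E_anode.
E_cell = 0.745 - (-0.203)
E_cell = 0.948 V, rounded to 3 dp:

0.948 V


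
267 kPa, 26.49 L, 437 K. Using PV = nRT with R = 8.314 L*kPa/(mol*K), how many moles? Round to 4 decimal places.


PV = nRT, solve for n = PV / (RT).
PV = 267 * 26.49 = 7072.83
RT = 8.314 * 437 = 3633.218
n = 7072.83 / 3633.218
n = 1.94671225 mol, rounded to 4 dp:

1.9467 mol


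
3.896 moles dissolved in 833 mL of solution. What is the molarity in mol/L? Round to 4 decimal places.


Convert volume to liters: V_L = V_mL / 1000.
V_L = 833 / 1000 = 0.833 L
M = n / V_L = 3.896 / 0.833
M = 4.67707083 mol/L, rounded to 4 dp:

4.6771 mol/L


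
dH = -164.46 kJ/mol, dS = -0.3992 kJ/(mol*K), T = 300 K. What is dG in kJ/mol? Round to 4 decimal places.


Gibbs: dG = dH - T*dS (consistent units, dS already in kJ/(mol*K)).
T*dS = 300 * -0.3992 = -119.76
dG = -164.46 - (-119.76)
dG = -44.7 kJ/mol, rounded to 4 dp:

-44.7000 kJ/mol


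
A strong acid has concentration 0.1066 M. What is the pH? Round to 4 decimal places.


A strong acid dissociates completely, so [H+] equals the given concentration.
pH = -log10([H+]) = -log10(0.1066)
pH = 0.9722428, rounded to 4 dp:

0.9722


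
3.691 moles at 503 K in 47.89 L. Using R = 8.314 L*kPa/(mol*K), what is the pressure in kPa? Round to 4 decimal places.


PV = nRT, solve for P = nRT / V.
nRT = 3.691 * 8.314 * 503 = 15435.5479
P = 15435.5479 / 47.89
P = 322.3125475 kPa, rounded to 4 dp:

322.3125 kPa


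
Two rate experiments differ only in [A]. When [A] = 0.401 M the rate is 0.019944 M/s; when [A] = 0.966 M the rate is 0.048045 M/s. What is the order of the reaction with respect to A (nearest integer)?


Rate is proportional to [A]^n, so rate2/rate1 = ([A]2/[A]1)^n. Take logs to solve for n.
rate2/rate1 = 0.048045 / 0.019944 = 2.409
[A]2/[A]1 = 0.966 / 0.401 = 2.409
n = ln(2.409) / ln(2.409) = 1.0
Nearest integer order:

1


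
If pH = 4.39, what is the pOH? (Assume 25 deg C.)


At 25 deg C, pH + pOH = 14.
pOH = 14 - pH = 14 - 4.39
pOH = 9.61:

9.61


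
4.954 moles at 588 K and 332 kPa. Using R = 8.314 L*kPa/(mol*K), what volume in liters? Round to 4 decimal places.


PV = nRT, solve for V = nRT / P.
nRT = 4.954 * 8.314 * 588 = 24218.2829
V = 24218.2829 / 332
V = 72.94663524 L, rounded to 4 dp:

72.9466 L


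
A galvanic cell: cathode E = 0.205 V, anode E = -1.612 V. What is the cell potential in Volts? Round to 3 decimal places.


Standard cell potential: E_cell = E_cathode - E_anode.
E_cell = 0.205 - (-1.612)
E_cell = 1.817 V, rounded to 3 dp:

1.817 V


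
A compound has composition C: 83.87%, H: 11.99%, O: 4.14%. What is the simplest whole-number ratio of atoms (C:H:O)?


Assume 100 g of compound, divide each mass% by atomic mass to get moles, then normalize by the smallest to get a raw atom ratio.
Moles per 100 g: C: 83.87/12.011 = 6.9828, H: 11.99/1.008 = 11.8948, O: 4.14/15.999 = 0.2588
Raw ratio (divide by min = 0.2588): C: 26.985, H: 45.968, O: 1.0
Multiply by 1 to clear fractions: C: 26.985 ~= 27, H: 45.968 ~= 46, O: 1.0 ~= 1
Reduce by GCD to get the simplest whole-number ratio:

27:46:1


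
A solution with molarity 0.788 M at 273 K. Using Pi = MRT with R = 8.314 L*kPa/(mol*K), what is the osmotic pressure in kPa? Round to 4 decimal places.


Osmotic pressure (van't Hoff): Pi = M*R*T.
RT = 8.314 * 273 = 2269.722
Pi = 0.788 * 2269.722
Pi = 1788.540936 kPa, rounded to 4 dp:

1788.5409 kPa


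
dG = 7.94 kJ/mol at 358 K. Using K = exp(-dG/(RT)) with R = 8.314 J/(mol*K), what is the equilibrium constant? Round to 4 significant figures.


dG is in kJ/mol; multiply by 1000 to match R in J/(mol*K).
RT = 8.314 * 358 = 2976.412 J/mol
exponent = -dG*1000 / (RT) = -(7.94*1000) / 2976.412 = -2.66764144
K = exp(-2.66764144)
K = 0.069415754, rounded to 4 significant figures:

0.06942


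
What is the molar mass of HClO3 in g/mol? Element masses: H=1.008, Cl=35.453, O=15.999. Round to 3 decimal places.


M = sum(count * atomic_mass) over atoms.
M = 1*1.008 + 1*35.453 + 3*15.999
M = 1.008 + 35.453 + 47.997
M = 84.458 g/mol, rounded to 3 dp:

84.458 g/mol


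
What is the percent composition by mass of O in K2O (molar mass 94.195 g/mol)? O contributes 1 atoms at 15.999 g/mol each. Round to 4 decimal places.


pct = 100 * (n_elem * M_elem) / M_total
mass_contribution = 1 * 15.999 = 15.999 g/mol
pct = 100 * 15.999 / 94.195
pct = 16.98497797 %, rounded to 4 dp:

16.9850 %


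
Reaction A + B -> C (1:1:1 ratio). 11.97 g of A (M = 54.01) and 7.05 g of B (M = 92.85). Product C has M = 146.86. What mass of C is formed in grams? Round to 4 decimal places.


Find moles of each reactant; the smaller value is the limiting reagent in a 1:1:1 reaction, so moles_C equals moles of the limiter.
n_A = mass_A / M_A = 11.97 / 54.01 = 0.221626 mol
n_B = mass_B / M_B = 7.05 / 92.85 = 0.075929 mol
Limiting reagent: B (smaller), n_limiting = 0.075929 mol
mass_C = n_limiting * M_C = 0.075929 * 146.86
mass_C = 11.15093294 g, rounded to 4 dp:

11.1509 g


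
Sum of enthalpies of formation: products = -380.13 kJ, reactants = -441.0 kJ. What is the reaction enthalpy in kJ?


dH_rxn = sum(dH_f products) - sum(dH_f reactants)
dH_rxn = -380.13 - (-441.0)
dH_rxn = 60.87 kJ:

60.87 kJ


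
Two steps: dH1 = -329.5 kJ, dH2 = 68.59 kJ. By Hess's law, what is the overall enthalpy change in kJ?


Hess's law: enthalpy is a state function, so add the step enthalpies.
dH_total = dH1 + dH2 = -329.5 + (68.59)
dH_total = -260.91 kJ:

-260.91 kJ


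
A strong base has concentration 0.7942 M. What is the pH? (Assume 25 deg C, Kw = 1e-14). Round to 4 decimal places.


A strong base dissociates completely, so [OH-] equals the given concentration.
pOH = -log10([OH-]) = -log10(0.7942) = 0.10007
pH = 14 - pOH = 14 - 0.10007
pH = 13.89993, rounded to 4 dp:

13.8999


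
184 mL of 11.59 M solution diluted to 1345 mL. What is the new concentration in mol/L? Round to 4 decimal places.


Dilution: M1*V1 = M2*V2, solve for M2.
M2 = M1*V1 / V2
M2 = 11.59 * 184 / 1345
M2 = 2132.56 / 1345
M2 = 1.58554647 mol/L, rounded to 4 dp:

1.5855 mol/L


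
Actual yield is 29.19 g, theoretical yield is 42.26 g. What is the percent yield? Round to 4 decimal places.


% yield = 100 * actual / theoretical
% yield = 100 * 29.19 / 42.26
% yield = 69.0724089 %, rounded to 4 dp:

69.0724 %


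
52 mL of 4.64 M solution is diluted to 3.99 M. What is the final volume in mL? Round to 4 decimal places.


Dilution: M1*V1 = M2*V2, solve for V2.
V2 = M1*V1 / M2
V2 = 4.64 * 52 / 3.99
V2 = 241.28 / 3.99
V2 = 60.47117794 mL, rounded to 4 dp:

60.4712 mL


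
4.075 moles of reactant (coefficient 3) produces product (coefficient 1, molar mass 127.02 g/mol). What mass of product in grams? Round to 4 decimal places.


Use the coefficient ratio to convert reactant moles to product moles, then multiply by the product's molar mass.
moles_P = moles_R * (coeff_P / coeff_R) = 4.075 * (1/3) = 1.358333
mass_P = moles_P * M_P = 1.358333 * 127.02
mass_P = 172.53545766 g, rounded to 4 dp:

172.5355 g


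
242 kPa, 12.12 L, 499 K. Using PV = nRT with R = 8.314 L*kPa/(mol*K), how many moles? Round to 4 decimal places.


PV = nRT, solve for n = PV / (RT).
PV = 242 * 12.12 = 2933.04
RT = 8.314 * 499 = 4148.686
n = 2933.04 / 4148.686
n = 0.70698048 mol, rounded to 4 dp:

0.7070 mol


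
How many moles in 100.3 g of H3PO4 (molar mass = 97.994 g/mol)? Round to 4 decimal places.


n = mass / M
n = 100.3 / 97.994
n = 1.02353205 mol, rounded to 4 dp:

1.0235 mol


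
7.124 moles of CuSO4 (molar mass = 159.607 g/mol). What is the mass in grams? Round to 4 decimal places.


mass = n * M
mass = 7.124 * 159.607
mass = 1137.040268 g, rounded to 4 dp:

1137.0403 g


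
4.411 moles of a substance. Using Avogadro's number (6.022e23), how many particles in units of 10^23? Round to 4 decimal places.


N = n * NA, then divide by 1e23 for the requested units.
N / 1e23 = n * 6.022
N / 1e23 = 4.411 * 6.022
N / 1e23 = 26.563042, rounded to 4 dp:

26.5630


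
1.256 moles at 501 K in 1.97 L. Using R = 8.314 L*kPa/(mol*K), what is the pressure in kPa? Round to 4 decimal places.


PV = nRT, solve for P = nRT / V.
nRT = 1.256 * 8.314 * 501 = 5231.6344
P = 5231.6344 / 1.97
P = 2655.6519797 kPa, rounded to 4 dp:

2655.6520 kPa


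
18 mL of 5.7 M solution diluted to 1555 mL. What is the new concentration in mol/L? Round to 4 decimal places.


Dilution: M1*V1 = M2*V2, solve for M2.
M2 = M1*V1 / V2
M2 = 5.7 * 18 / 1555
M2 = 102.6 / 1555
M2 = 0.06598071 mol/L, rounded to 4 dp:

0.0660 mol/L


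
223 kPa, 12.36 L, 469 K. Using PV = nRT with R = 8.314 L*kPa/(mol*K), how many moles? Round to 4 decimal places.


PV = nRT, solve for n = PV / (RT).
PV = 223 * 12.36 = 2756.28
RT = 8.314 * 469 = 3899.266
n = 2756.28 / 3899.266
n = 0.7068715 mol, rounded to 4 dp:

0.7069 mol


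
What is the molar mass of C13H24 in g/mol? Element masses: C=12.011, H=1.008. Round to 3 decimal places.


M = sum(count * atomic_mass) over atoms.
M = 13*12.011 + 24*1.008
M = 156.143 + 24.192
M = 180.335 g/mol, rounded to 3 dp:

180.335 g/mol


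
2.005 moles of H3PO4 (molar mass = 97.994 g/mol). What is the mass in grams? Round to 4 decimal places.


mass = n * M
mass = 2.005 * 97.994
mass = 196.47797 g, rounded to 4 dp:

196.4780 g


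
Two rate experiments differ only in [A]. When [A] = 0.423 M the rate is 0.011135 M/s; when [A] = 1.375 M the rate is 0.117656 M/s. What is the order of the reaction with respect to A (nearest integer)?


Rate is proportional to [A]^n, so rate2/rate1 = ([A]2/[A]1)^n. Take logs to solve for n.
rate2/rate1 = 0.117656 / 0.011135 = 10.5663
[A]2/[A]1 = 1.375 / 0.423 = 3.2506
n = ln(10.5663) / ln(3.2506) = 2.0
Nearest integer order:

2


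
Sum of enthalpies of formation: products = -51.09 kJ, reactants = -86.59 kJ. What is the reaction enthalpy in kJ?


dH_rxn = sum(dH_f products) - sum(dH_f reactants)
dH_rxn = -51.09 - (-86.59)
dH_rxn = 35.5 kJ:

35.50 kJ


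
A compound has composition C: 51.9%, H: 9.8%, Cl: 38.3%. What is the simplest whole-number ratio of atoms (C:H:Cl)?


Assume 100 g of compound, divide each mass% by atomic mass to get moles, then normalize by the smallest to get a raw atom ratio.
Moles per 100 g: C: 51.9/12.011 = 4.321, H: 9.8/1.008 = 9.7222, Cl: 38.3/35.453 = 1.0803
Raw ratio (divide by min = 1.0803): C: 4.0, H: 9.0, Cl: 1.0
Multiply by 1 to clear fractions: C: 4.0 ~= 4, H: 9.0 ~= 9, Cl: 1.0 ~= 1
Reduce by GCD to get the simplest whole-number ratio:

4:9:1


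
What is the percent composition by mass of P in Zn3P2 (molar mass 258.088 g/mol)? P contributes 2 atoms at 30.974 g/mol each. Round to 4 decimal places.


pct = 100 * (n_elem * M_elem) / M_total
mass_contribution = 2 * 30.974 = 61.948 g/mol
pct = 100 * 61.948 / 258.088
pct = 24.00266576 %, rounded to 4 dp:

24.0027 %


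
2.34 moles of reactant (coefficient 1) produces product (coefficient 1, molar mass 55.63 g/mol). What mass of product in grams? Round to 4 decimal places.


Use the coefficient ratio to convert reactant moles to product moles, then multiply by the product's molar mass.
moles_P = moles_R * (coeff_P / coeff_R) = 2.34 * (1/1) = 2.34
mass_P = moles_P * M_P = 2.34 * 55.63
mass_P = 130.1742 g, rounded to 4 dp:

130.1742 g


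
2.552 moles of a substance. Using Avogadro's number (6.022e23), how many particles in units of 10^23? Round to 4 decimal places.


N = n * NA, then divide by 1e23 for the requested units.
N / 1e23 = n * 6.022
N / 1e23 = 2.552 * 6.022
N / 1e23 = 15.368144, rounded to 4 dp:

15.3681


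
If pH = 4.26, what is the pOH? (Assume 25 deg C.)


At 25 deg C, pH + pOH = 14.
pOH = 14 - pH = 14 - 4.26
pOH = 9.74:

9.74


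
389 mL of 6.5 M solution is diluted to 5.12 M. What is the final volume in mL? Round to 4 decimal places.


Dilution: M1*V1 = M2*V2, solve for V2.
V2 = M1*V1 / M2
V2 = 6.5 * 389 / 5.12
V2 = 2528.5 / 5.12
V2 = 493.84765625 mL, rounded to 4 dp:

493.8477 mL


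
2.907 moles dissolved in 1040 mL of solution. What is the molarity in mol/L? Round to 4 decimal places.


Convert volume to liters: V_L = V_mL / 1000.
V_L = 1040 / 1000 = 1.04 L
M = n / V_L = 2.907 / 1.04
M = 2.79519231 mol/L, rounded to 4 dp:

2.7952 mol/L


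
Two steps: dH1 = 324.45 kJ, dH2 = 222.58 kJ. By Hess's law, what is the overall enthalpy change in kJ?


Hess's law: enthalpy is a state function, so add the step enthalpies.
dH_total = dH1 + dH2 = 324.45 + (222.58)
dH_total = 547.03 kJ:

547.03 kJ


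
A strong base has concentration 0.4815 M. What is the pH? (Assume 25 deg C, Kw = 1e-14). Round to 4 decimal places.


A strong base dissociates completely, so [OH-] equals the given concentration.
pOH = -log10([OH-]) = -log10(0.4815) = 0.317404
pH = 14 - pOH = 14 - 0.317404
pH = 13.682596, rounded to 4 dp:

13.6826


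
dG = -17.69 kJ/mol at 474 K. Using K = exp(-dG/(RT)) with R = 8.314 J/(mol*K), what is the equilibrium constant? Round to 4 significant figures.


dG is in kJ/mol; multiply by 1000 to match R in J/(mol*K).
RT = 8.314 * 474 = 3940.836 J/mol
exponent = -dG*1000 / (RT) = -(-17.69*1000) / 3940.836 = 4.48889525
K = exp(4.48889525)
K = 89.023043, rounded to 4 significant figures:

89.02


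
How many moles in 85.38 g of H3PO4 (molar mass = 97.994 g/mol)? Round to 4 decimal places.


n = mass / M
n = 85.38 / 97.994
n = 0.87127783 mol, rounded to 4 dp:

0.8713 mol


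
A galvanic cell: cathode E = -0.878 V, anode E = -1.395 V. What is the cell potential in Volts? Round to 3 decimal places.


Standard cell potential: E_cell = E_cathode - E_anode.
E_cell = -0.878 - (-1.395)
E_cell = 0.517 V, rounded to 3 dp:

0.517 V


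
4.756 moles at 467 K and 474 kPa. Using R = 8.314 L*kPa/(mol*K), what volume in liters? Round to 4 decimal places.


PV = nRT, solve for V = nRT / P.
nRT = 4.756 * 8.314 * 467 = 18465.8263
V = 18465.8263 / 474
V = 38.95743945 L, rounded to 4 dp:

38.9574 L


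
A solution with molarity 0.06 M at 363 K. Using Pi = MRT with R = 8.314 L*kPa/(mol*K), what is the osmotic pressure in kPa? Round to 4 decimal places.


Osmotic pressure (van't Hoff): Pi = M*R*T.
RT = 8.314 * 363 = 3017.982
Pi = 0.06 * 3017.982
Pi = 181.07892 kPa, rounded to 4 dp:

181.0789 kPa


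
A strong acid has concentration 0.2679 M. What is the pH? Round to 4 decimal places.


A strong acid dissociates completely, so [H+] equals the given concentration.
pH = -log10([H+]) = -log10(0.2679)
pH = 0.57202729, rounded to 4 dp:

0.5720


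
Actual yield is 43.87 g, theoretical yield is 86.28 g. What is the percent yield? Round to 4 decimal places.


% yield = 100 * actual / theoretical
% yield = 100 * 43.87 / 86.28
% yield = 50.84608252 %, rounded to 4 dp:

50.8461 %
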